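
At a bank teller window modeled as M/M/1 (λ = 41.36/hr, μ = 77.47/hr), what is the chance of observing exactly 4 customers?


ρ = 41.36/77.47 = 0.5339
P_n = (1−ρ)·ρ^n = (1 − 0.5339)·0.5339^4 = 0.4661·0.081243 = 0.037869

Final: 0.037869


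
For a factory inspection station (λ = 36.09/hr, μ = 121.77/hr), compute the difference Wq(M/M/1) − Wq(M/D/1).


ρ = 36.09/121.77 = 0.2964
Wq(M/M/1) = ρ/(μ−λ) = 0.2964/85.68 = 0.003459 hr
Wq(M/D/1) = ρ/(2(μ−λ)) = 0.001730 hr
Savings = 0.003459 − 0.001730 = 0.001730 hr

Final: 0.001730 hr


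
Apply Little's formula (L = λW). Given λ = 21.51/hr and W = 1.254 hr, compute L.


L = λW = 21.51·1.254 = 26.9735

Final: 26.9735


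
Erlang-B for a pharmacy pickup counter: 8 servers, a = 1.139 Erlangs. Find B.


B(c,a) = (a^c/c!) / Σ_{k=0}^{c} a^k/k!
a^8/8! = 0.00007025
Σ terms (k=0..8): 1.00000 + 1.13900 + 0.64866 + 0.24627 + 0.07013 + 0.01597 + 0.003033 + 0.0004934 + 0.00007025 = 3.123633
B = 0.00007025/3.123633 = 0.00002249

Final: 0.00002249


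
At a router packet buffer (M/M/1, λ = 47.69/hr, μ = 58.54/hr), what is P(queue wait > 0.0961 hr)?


ρ = 47.69/58.54 = 0.8147
P(Wq > t) = ρ·e^{−(μ−λ)t} = 0.8147·e^{−1.0427}
= 0.8147·0.352507 = 0.287172

Final: 0.287172


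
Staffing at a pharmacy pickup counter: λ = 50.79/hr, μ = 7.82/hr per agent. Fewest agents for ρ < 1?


Stability requires cμ > λ ⇔ c > λ/μ.
λ/μ = 50.79/7.82 = 6.4949
Minimum integer c = ⌊6.4949⌋ + 1 = 7
Check: 7·7.82 = 54.74 > 50.79, while 6·7.82 = 46.92 ≤ 50.79

Final: 7 servers


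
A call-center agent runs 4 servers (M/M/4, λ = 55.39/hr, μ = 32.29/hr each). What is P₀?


a = λ/μ = 55.39/32.29 = 1.7154; ρ = a/c = 0.4288
Σ_{k=0}^{3} a^k/k! (terms k=0..3) = 1.00000 + 1.71539 + 1.47128 + 0.84128 = 5.02795
Tail: a^4/(4!(1−ρ)) = 8.65871/(24·0.5712) = 0.63167
P₀ = 1/(5.02795 + 0.63167) = 1/5.65962 = 0.176690

Final: 0.176690


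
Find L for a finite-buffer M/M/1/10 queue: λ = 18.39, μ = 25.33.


ρ = 18.39/25.33 = 0.7260
L = ρ[1 − (K+1)ρ^K + Kρ^(K+1)] / [(1−ρ)(1−ρ^(K+1))]
Numerator: 0.7260·(1 − 11·0.040688 + 10·0.029540) = 0.615542
Denominator: (0.2740)·(0.970460) = 0.265890
L = 0.615542/0.265890 = 2.3150

Final: 2.3150


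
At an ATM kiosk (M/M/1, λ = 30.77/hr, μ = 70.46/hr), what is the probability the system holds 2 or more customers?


ρ = 30.77/70.46 = 0.4367
P(N ≥ n) = ρ^n = 0.4367^2 = 0.190708

Final: 0.190708


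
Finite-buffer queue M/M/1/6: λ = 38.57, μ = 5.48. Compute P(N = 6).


ρ = λ/μ = 38.57/5.48 = 7.0383
P_K = (1−ρ)ρ^K/(1−ρ^(K+1)) = (-6.0383·121566.659304)/(1 − 855625.191486)
= -734058.532182/-855624.191486 = 0.857922

Final: 0.857922


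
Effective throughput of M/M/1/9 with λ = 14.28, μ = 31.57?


ρ = 0.4523; P_K = (1−ρ)ρ^9/(1−ρ^10) = 0.0004343
λ_eff = λ(1 − P_K) = 14.28·(1 − 0.0004343) = 14.28·0.999566 = 14.2738 /hr

Final: 14.2738 /hr


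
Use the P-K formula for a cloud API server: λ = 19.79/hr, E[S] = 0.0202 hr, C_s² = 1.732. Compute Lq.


ρ = λ·E[S] = 19.79·0.0202 = 0.3998
Lq = ρ²(1+C_s²)/(2(1−ρ)) = 0.1598·(1+1.732)/(2·0.6002)
= 0.1598·2.7320/1.2005 = 0.36368

Final: 0.36368


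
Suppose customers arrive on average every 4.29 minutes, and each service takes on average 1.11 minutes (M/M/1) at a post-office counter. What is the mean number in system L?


λ = 60/4.29 = 13.9860 /hr
μ = 60/1.11 = 54.0541 /hr
ρ = λ/μ = 13.9860/54.0541 = 0.2587
L = ρ/(1−ρ) = 0.2587/0.7413 = 0.3491

Final: 0.3491


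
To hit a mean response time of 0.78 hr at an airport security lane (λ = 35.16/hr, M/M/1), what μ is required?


W = 1/(μ−λ) ⇒ μ − λ = 1/W = 1/0.78 = 1.2821
μ = λ + 1/W = 35.16 + 1.2821 = 36.4421 per hr

Final: 36.4421 /hr


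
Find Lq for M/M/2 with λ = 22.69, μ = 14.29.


a = λ/μ = 1.5878; ρ = a/2 = 0.7939
P₀ = 0.114882
Lq = P₀·a^c·ρ / (c!·(1−ρ)²) = 0.114882·2.52118·0.7939/(2·0.04247)
= 2.70703

Final: 2.70703


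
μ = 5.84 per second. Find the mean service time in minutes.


Mean service time = 1/μ = 1/5.84 second = 0.17123 second
In minutes: 0.17123 × 0.0166667 = 0.002854 min

Final: 0.002854 min


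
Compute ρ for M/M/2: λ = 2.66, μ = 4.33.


ρ = λ/(cμ) = 2.66/(2·4.33) = 2.66/8.66 = 0.3072

Final: 0.3072


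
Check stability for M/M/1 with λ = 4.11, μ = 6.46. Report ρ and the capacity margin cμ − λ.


Total capacity cμ = 1·6.46 = 6.46/hr
ρ = λ/(cμ) = 4.11/6.46 = 0.6362
Stable ⇔ ρ < 1: YES
Spare capacity = cμ − λ = 6.46 − 4.11 = 2.35/hr

Final: ρ = 0.6362; stable; margin = 2.35/hr


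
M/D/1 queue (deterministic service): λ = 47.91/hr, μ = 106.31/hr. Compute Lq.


ρ = 47.91/106.31 = 0.4507
M/D/1: Lq = ρ²/(2(1−ρ)) = 0.2031/(2·0.5493) = 0.18486

Final: 0.18486


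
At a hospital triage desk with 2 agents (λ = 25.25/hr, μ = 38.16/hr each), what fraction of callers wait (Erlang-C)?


a = λ/μ = 0.6617; ρ = a/2 = 0.3308
P₀ = 0.502806 (from M/M/c formula)
C(c,a) = [a^c/(c!(1−ρ))]·P₀ = [0.43783/(2·0.6692)]·0.502806
= 0.32715·0.502806 = 0.164494

Final: 0.164494


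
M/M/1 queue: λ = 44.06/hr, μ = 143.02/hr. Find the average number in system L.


ρ = λ/μ = 44.06/143.02 = 0.3081
L = ρ/(1−ρ) = 0.3081/(1 − 0.3081) = 0.3081/0.6919 = 0.4452

Final: 0.4452


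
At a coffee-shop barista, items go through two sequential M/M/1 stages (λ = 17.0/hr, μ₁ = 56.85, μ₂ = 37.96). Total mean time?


Each node sees arrival rate λ = 17.0/hr (tandem ⇒ throughput preserved).
W₁ = 1/(μ₁−λ) = 1/(56.85−17.0) = 0.02509 hr
W₂ = 1/(μ₂−λ) = 1/(37.96−17.0) = 0.04771 hr
W_total = W₁ + W₂ = 0.02509 + 0.04771 = 0.07280 hr

Final: 0.07280 hr


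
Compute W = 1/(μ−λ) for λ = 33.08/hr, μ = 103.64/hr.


W = 1/(μ−λ) = 1/(103.64 − 33.08) = 1/70.56 = 0.01417 hr

Final: 0.01417 hr


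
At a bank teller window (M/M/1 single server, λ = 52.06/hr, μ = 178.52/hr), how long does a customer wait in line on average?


ρ = 52.06/178.52 = 0.2916
Wq = ρ/(μ−λ) = 0.2916/(178.52 − 52.06) = 0.2916/126.46 = 0.002306 hr

Final: 0.002306 hr


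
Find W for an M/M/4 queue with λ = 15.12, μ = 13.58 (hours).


a = 1.1134; ρ = 0.2784; P₀ = 0.327653
Lq = P₀·a^c·ρ/(c!(1−ρ)²) = 0.01121
Wq = Lq/λ = 0.01121/15.12 = 0.0007417 hr
W = Wq + 1/μ = 0.0007417 + 0.07364 = 0.07438 hr

Final: 0.07438 hr


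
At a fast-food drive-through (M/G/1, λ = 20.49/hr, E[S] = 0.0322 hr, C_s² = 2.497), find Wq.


ρ = λ·E[S] = 20.49·0.0322 = 0.6598
E[S²] = E[S]²(1+C_s²) = 0.0322²·(1+2.497) = 0.003626
Wq = λ·E[S²]/(2(1−ρ)) = 20.49·0.003626/(2·0.3402) = 0.10918 hr

Final: 0.10918 hr


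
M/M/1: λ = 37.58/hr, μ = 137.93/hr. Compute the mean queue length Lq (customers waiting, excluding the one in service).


ρ = 37.58/137.93 = 0.2725
Lq = ρ²/(1−ρ) = 0.07423/0.7275 = 0.1020

Final: 0.1020


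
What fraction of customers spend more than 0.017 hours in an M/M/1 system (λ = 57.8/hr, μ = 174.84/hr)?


W ~ Exponential(μ−λ) for M/M/1.
μ − λ = 174.84 − 57.8 = 117.0400
P(W > t) = e^{−(μ−λ)t} = e^{−1.9897} = 0.136739

Final: 0.136739


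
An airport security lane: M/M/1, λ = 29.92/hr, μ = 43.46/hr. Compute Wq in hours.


ρ = 29.92/43.46 = 0.6884
Wq = ρ/(μ−λ) = 0.6884/(43.46 − 29.92) = 0.6884/13.54 = 0.05085 hr

Final: 0.05085 hr


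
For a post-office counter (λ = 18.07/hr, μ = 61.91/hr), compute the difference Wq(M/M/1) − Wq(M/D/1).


ρ = 18.07/61.91 = 0.2919
Wq(M/M/1) = ρ/(μ−λ) = 0.2919/43.84 = 0.006658 hr
Wq(M/D/1) = ρ/(2(μ−λ)) = 0.003329 hr
Savings = 0.006658 − 0.003329 = 0.003329 hr

Final: 0.003329 hr


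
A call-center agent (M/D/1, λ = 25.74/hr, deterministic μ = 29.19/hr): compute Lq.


ρ = 25.74/29.19 = 0.8818
M/D/1: Lq = ρ²/(2(1−ρ)) = 0.7776/(2·0.1182) = 3.28953

Final: 3.28953


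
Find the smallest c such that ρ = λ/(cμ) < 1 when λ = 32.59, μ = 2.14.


Stability requires cμ > λ ⇔ c > λ/μ.
λ/μ = 32.59/2.14 = 15.2290
Minimum integer c = ⌊15.2290⌋ + 1 = 16
Check: 16·2.14 = 34.24 > 32.59, while 15·2.14 = 32.10 ≤ 32.59

Final: 16 servers


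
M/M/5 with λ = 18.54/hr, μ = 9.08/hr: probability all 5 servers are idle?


a = λ/μ = 18.54/9.08 = 2.0419; ρ = a/c = 0.4084
Σ_{k=0}^{4} a^k/k! (terms k=0..4) = 1.00000 + 2.04185 + 2.08458 + 1.41880 + 0.72424 = 7.26947
Tail: a^5/(5!(1−ρ)) = 35.49110/(120·0.5916) = 0.49991
P₀ = 1/(7.26947 + 0.49991) = 1/7.76937 = 0.128711

Final: 0.128711


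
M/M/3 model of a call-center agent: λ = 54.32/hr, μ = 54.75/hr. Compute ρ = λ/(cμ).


ρ = λ/(cμ) = 54.32/(3·54.75) = 54.32/164.25 = 0.3307

Final: 0.3307


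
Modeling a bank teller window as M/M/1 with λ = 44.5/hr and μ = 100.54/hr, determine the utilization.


ρ = λ/μ = 44.5/100.54 = 0.4426

Final: 0.4426


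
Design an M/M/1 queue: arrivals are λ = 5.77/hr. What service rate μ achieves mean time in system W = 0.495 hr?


W = 1/(μ−λ) ⇒ μ − λ = 1/W = 1/0.495 = 2.0202
μ = λ + 1/W = 5.77 + 2.0202 = 7.7902 per hr

Final: 7.7902 /hr


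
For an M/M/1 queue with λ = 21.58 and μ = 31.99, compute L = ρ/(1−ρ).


ρ = λ/μ = 21.58/31.99 = 0.6746
L = ρ/(1−ρ) = 0.6746/(1 − 0.6746) = 0.6746/0.3254 = 2.0730

Final: 2.0730


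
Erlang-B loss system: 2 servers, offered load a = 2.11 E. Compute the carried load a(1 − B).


B(2,2.11) = 0.417172 (Erlang-B)
Carried load = a(1 − B) = 2.11·(1 − 0.417172) = 2.11·0.582828 = 1.2298 E

Final: 1.2298 Erlangs


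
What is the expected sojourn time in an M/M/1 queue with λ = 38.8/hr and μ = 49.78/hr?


W = 1/(μ−λ) = 1/(49.78 − 38.8) = 1/10.98 = 0.09107 hr

Final: 0.09107 hr


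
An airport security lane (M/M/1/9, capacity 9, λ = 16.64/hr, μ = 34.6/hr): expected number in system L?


ρ = 16.64/34.6 = 0.4809
L = ρ[1 − (K+1)ρ^K + Kρ^(K+1)] / [(1−ρ)(1−ρ^(K+1))]
Numerator: 0.4809·(1 − 10·0.001376 + 9·0.0006619) = 0.477171
Denominator: (0.5191)·(0.999338) = 0.518732
L = 0.477171/0.518732 = 0.9199

Final: 0.9199


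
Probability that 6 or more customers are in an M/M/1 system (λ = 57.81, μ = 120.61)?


ρ = 57.81/120.61 = 0.4793
P(N ≥ n) = ρ^n = 0.4793^6 = 0.012126

Final: 0.012126


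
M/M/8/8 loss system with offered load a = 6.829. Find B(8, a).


B(c,a) = (a^c/c!) / Σ_{k=0}^{c} a^k/k!
a^8/8! = 117.310363
Σ terms (k=0..8): 1.00000 + 6.82900 + 23.31762 + 53.07868 + 90.61857 + 123.76684 + 140.86730 + 137.42611 + 117.31036 = 694.214482
B = 117.310363/694.214482 = 0.168983

Final: 0.168983


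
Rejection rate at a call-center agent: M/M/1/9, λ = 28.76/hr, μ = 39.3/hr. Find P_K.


ρ = λ/μ = 28.76/39.3 = 0.7318
P_K = (1−ρ)ρ^K/(1−ρ^(K+1)) = (0.2682·0.060196)/(1 − 0.044052)
= 0.016144/0.955948 = 0.016888

Final: 0.016888


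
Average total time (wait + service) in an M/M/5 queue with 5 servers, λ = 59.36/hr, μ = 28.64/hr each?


a = 2.0726; ρ = 0.4145; P₀ = 0.124723
Lq = P₀·a^c·ρ/(c!(1−ρ)²) = 0.04807
Wq = Lq/λ = 0.04807/59.36 = 0.0008099 hr
W = Wq + 1/μ = 0.0008099 + 0.03492 = 0.03573 hr

Final: 0.03573 hr


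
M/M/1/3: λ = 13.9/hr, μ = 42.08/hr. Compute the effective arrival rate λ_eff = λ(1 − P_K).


ρ = 0.3303; P_K = (1−ρ)ρ^3/(1−ρ^4) = 0.024428
λ_eff = λ(1 − P_K) = 13.9·(1 − 0.024428) = 13.9·0.975572 = 13.5605 /hr

Final: 13.5605 /hr


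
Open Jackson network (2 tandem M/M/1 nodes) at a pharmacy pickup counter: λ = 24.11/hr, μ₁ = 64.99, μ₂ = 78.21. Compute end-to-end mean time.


Each node sees arrival rate λ = 24.11/hr (tandem ⇒ throughput preserved).
W₁ = 1/(μ₁−λ) = 1/(64.99−24.11) = 0.02446 hr
W₂ = 1/(μ₂−λ) = 1/(78.21−24.11) = 0.01848 hr
W_total = W₁ + W₂ = 0.02446 + 0.01848 = 0.04295 hr

Final: 0.04295 hr


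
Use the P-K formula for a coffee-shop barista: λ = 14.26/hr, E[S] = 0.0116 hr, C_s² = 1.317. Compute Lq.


ρ = λ·E[S] = 14.26·0.0116 = 0.1654
Lq = ρ²(1+C_s²)/(2(1−ρ)) = 0.02736·(1+1.317)/(2·0.8346)
= 0.02736·2.3170/1.6692 = 0.03798

Final: 0.03798


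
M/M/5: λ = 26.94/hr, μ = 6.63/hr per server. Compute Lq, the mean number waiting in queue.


a = λ/μ = 4.0633; ρ = a/5 = 0.8127
P₀ = 0.011746
Lq = P₀·a^c·ρ / (c!·(1−ρ)²) = 0.011746·1107.69530·0.8127/(120·0.03509)
= 2.51092

Final: 2.51092


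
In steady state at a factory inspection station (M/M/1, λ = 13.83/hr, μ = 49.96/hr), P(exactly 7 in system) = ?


ρ = 13.83/49.96 = 0.2768
P_n = (1−ρ)·ρ^n = (1 − 0.2768)·0.2768^7 = 0.7232·0.0001246 = 0.00009008

Final: 0.00009008


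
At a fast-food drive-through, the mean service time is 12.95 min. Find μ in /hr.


μ = 1/(service time) in consistent units.
1 hour = 60 min, so μ = 60/12.95 = 4.6332 per hour

Final: 4.6332 /hr


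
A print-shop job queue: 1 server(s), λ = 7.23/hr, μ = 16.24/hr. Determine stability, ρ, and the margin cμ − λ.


Total capacity cμ = 1·16.24 = 16.24/hr
ρ = λ/(cμ) = 7.23/16.24 = 0.4452
Stable ⇔ ρ < 1: YES
Spare capacity = cμ − λ = 16.24 − 7.23 = 9.01/hr

Final: ρ = 0.4452; stable; margin = 9.01/hr


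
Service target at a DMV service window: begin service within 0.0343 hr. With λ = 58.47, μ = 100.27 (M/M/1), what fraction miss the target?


ρ = 58.47/100.27 = 0.5831
P(Wq > t) = ρ·e^{−(μ−λ)t} = 0.5831·e^{−1.4337}
= 0.5831·0.238416 = 0.139026

Final: 0.139026


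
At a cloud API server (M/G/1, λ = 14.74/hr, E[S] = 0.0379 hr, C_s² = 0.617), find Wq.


ρ = λ·E[S] = 14.74·0.0379 = 0.5586
E[S²] = E[S]²(1+C_s²) = 0.0379²·(1+0.617) = 0.002323
Wq = λ·E[S²]/(2(1−ρ)) = 14.74·0.002323/(2·0.4414) = 0.03879 hr

Final: 0.03879 hr


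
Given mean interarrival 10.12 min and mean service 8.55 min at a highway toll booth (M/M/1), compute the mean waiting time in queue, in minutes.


λ = 60/10.12 = 5.9289 /hr
μ = 60/8.55 = 7.0175 /hr
ρ = λ/μ = 5.9289/7.0175 = 0.8449
Wq = ρ/(μ−λ) = 0.8449/(7.0175−5.9289) = 0.77604 hr
In minutes: 0.77604·60 = 46.562 min

Final: 46.562 min


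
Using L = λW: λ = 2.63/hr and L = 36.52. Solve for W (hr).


W = L/λ = 36.52/2.63 = 13.8859 hr

Final: 13.8859 hr


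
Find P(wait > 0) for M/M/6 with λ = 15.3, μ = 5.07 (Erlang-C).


a = λ/μ = 3.0178; ρ = a/6 = 0.5030
P₀ = 0.048070 (from M/M/c formula)
C(c,a) = [a^c/(c!(1−ρ))]·P₀ = [755.26756/(720·0.4970)]·0.048070
= 2.11045·0.048070 = 0.101449

Final: 0.101449


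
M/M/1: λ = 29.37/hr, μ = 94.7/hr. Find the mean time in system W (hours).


W = 1/(μ−λ) = 1/(94.7 − 29.37) = 1/65.33 = 0.01531 hr

Final: 0.01531 hr


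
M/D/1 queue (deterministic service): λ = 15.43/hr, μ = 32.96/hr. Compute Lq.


ρ = 15.43/32.96 = 0.4681
M/D/1: Lq = ρ²/(2(1−ρ)) = 0.2192/(2·0.5319) = 0.20603

Final: 0.20603


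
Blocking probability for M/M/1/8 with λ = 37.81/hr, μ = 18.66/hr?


ρ = λ/μ = 37.81/18.66 = 2.0263
P_K = (1−ρ)ρ^K/(1−ρ^(K+1)) = (-1.0263·284.158272)/(1 − 575.778364)
= -291.620092/-574.778364 = 0.507361

Final: 0.507361


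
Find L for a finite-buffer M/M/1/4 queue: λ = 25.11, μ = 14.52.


ρ = 25.11/14.52 = 1.7293
L = ρ[1 − (K+1)ρ^K + Kρ^(K+1)] / [(1−ρ)(1−ρ^(K+1))]
Numerator: 1.7293·(1 − 5·8.943765 + 4·15.466800) = 31.384692
Denominator: (-0.7293)·(-14.466800) = 10.551199
L = 31.384692/10.551199 = 2.9745

Final: 2.9745


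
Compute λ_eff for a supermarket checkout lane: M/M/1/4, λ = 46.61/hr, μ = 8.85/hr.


ρ = 5.2667; P_K = (1−ρ)ρ^4/(1−ρ^5) = 0.810327
λ_eff = λ(1 − P_K) = 46.61·(1 − 0.810327) = 46.61·0.189673 = 8.8407 /hr

Final: 8.8407 /hr


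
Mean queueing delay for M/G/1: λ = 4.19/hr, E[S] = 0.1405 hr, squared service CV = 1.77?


ρ = λ·E[S] = 4.19·0.1405 = 0.5887
E[S²] = E[S]²(1+C_s²) = 0.1405²·(1+1.77) = 0.054680
Wq = λ·E[S²]/(2(1−ρ)) = 4.19·0.054680/(2·0.4113) = 0.27852 hr

Final: 0.27852 hr


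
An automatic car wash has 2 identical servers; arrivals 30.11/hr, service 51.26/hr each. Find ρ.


ρ = λ/(cμ) = 30.11/(2·51.26) = 30.11/102.52 = 0.2937

Final: 0.2937


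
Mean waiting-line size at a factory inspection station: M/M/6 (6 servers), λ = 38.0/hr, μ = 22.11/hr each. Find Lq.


a = λ/μ = 1.7187; ρ = a/6 = 0.2864
P₀ = 0.179198
Lq = P₀·a^c·ρ / (c!·(1−ρ)²) = 0.179198·25.77325·0.2864/(720·0.50916)
= 0.003609

Final: 0.003609


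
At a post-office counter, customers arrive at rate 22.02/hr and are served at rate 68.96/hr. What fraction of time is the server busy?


ρ = λ/μ = 22.02/68.96 = 0.3193

Final: 0.3193


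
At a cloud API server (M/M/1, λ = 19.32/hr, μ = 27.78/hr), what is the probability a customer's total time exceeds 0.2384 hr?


W ~ Exponential(μ−λ) for M/M/1.
μ − λ = 27.78 − 19.32 = 8.4600
P(W > t) = e^{−(μ−λ)t} = e^{−2.0169} = 0.133072

Final: 0.133072


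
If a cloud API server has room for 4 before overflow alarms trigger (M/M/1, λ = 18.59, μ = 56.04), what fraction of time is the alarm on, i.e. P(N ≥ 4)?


ρ = 18.59/56.04 = 0.3317
P(N ≥ n) = ρ^n = 0.3317^4 = 0.012109

Final: 0.012109


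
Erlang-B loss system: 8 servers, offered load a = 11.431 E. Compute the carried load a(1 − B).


B(8,11.431) = 0.400488 (Erlang-B)
Carried load = a(1 − B) = 11.431·(1 − 0.400488) = 11.431·0.599512 = 6.8530 E

Final: 6.8530 Erlangs


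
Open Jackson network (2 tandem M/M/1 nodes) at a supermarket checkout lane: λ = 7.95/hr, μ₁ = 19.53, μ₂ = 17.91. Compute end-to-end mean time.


Each node sees arrival rate λ = 7.95/hr (tandem ⇒ throughput preserved).
W₁ = 1/(μ₁−λ) = 1/(19.53−7.95) = 0.08636 hr
W₂ = 1/(μ₂−λ) = 1/(17.91−7.95) = 0.10040 hr
W_total = W₁ + W₂ = 0.08636 + 0.10040 = 0.18676 hr

Final: 0.18676 hr


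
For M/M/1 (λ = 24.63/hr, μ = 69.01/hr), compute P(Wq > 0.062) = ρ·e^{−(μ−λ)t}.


ρ = 24.63/69.01 = 0.3569
P(Wq > t) = ρ·e^{−(μ−λ)t} = 0.3569·e^{−2.7516}
= 0.3569·0.063828 = 0.022781

Final: 0.022781


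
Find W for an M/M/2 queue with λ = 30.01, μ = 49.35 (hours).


a = 0.6081; ρ = 0.3041; P₀ = 0.533680
Lq = P₀·a^c·ρ/(c!(1−ρ)²) = 0.06194
Wq = Lq/λ = 0.06194/30.01 = 0.002064 hr
W = Wq + 1/μ = 0.002064 + 0.02026 = 0.02233 hr

Final: 0.02233 hr


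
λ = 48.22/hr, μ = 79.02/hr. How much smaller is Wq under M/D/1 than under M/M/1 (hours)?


ρ = 48.22/79.02 = 0.6102
Wq(M/M/1) = ρ/(μ−λ) = 0.6102/30.80 = 0.01981 hr
Wq(M/D/1) = ρ/(2(μ−λ)) = 0.009906 hr
Savings = 0.01981 − 0.009906 = 0.009906 hr

Final: 0.009906 hr


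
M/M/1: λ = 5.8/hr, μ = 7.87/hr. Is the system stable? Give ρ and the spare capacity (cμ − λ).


Total capacity cμ = 1·7.87 = 7.87/hr
ρ = λ/(cμ) = 5.8/7.87 = 0.7370
Stable ⇔ ρ < 1: YES
Spare capacity = cμ − λ = 7.87 − 5.8 = 2.07/hr

Final: ρ = 0.7370; stable; margin = 2.07/hr


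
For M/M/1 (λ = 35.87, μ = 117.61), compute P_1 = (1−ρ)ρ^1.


ρ = 35.87/117.61 = 0.3050
P_n = (1−ρ)·ρ^n = (1 − 0.3050)·0.3050^1 = 0.6950·0.304991 = 0.211972

Final: 0.211972


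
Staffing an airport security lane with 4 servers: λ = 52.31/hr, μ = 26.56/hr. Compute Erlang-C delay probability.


a = λ/μ = 1.9695; ρ = a/4 = 0.4924
P₀ = 0.134821 (from M/M/c formula)
C(c,a) = [a^c/(c!(1−ρ))]·P₀ = [15.04619/(24·0.5076)]·0.134821
= 1.23502·0.134821 = 0.166506

Final: 0.166506


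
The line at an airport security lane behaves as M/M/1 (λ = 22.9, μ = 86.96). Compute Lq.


ρ = 22.9/86.96 = 0.2633
Lq = ρ²/(1−ρ) = 0.06935/0.7367 = 0.09414

Final: 0.09414


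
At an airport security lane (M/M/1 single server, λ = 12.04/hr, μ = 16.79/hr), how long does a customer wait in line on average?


ρ = 12.04/16.79 = 0.7171
Wq = ρ/(μ−λ) = 0.7171/(16.79 − 12.04) = 0.7171/4.75 = 0.1510 hr

Final: 0.1510 hr


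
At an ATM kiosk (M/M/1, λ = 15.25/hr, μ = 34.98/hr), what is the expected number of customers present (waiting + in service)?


ρ = λ/μ = 15.25/34.98 = 0.4360
L = ρ/(1−ρ) = 0.4360/(1 − 0.4360) = 0.4360/0.5640 = 0.7729

Final: 0.7729


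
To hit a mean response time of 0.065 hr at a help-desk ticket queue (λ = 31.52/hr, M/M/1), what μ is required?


W = 1/(μ−λ) ⇒ μ − λ = 1/W = 1/0.065 = 15.3846
μ = λ + 1/W = 31.52 + 15.3846 = 46.9046 per hr

Final: 46.9046 /hr


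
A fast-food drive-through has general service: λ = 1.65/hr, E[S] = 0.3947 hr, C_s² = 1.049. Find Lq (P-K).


ρ = λ·E[S] = 1.65·0.3947 = 0.6513
Lq = ρ²(1+C_s²)/(2(1−ρ)) = 0.4241·(1+1.049)/(2·0.3487)
= 0.4241·2.0490/0.6975 = 1.24597

Final: 1.24597


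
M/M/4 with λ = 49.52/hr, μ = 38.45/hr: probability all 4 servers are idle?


a = λ/μ = 49.52/38.45 = 1.2879; ρ = a/c = 0.3220
Σ_{k=0}^{3} a^k/k! (terms k=0..3) = 1.00000 + 1.28791 + 0.82935 + 0.35604 = 3.47330
Tail: a^4/(4!(1−ρ)) = 2.75130/(24·0.6780) = 0.16908
P₀ = 1/(3.47330 + 0.16908) = 1/3.64238 = 0.274546

Final: 0.274546


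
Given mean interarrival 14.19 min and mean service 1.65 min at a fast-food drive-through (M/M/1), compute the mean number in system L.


λ = 60/14.19 = 4.2283 /hr
μ = 60/1.65 = 36.3636 /hr
ρ = λ/μ = 4.2283/36.3636 = 0.1163
L = ρ/(1−ρ) = 0.1163/0.8837 = 0.1316

Final: 0.1316


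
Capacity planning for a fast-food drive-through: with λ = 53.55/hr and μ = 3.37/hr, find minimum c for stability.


Stability requires cμ > λ ⇔ c > λ/μ.
λ/μ = 53.55/3.37 = 15.8902
Minimum integer c = ⌊15.8902⌋ + 1 = 16
Check: 16·3.37 = 53.92 > 53.55, while 15·3.37 = 50.55 ≤ 53.55

Final: 16 servers


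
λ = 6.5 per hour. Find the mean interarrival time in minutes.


Mean interarrival time = 1/λ = 1/6.5 hour = 0.15385 hour
In minutes: 0.15385 × 60 = 9.2308 min

Final: 9.2308 min


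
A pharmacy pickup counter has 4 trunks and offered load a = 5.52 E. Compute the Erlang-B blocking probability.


B(c,a) = (a^c/c!) / Σ_{k=0}^{c} a^k/k!
a^4/4! = 38.685220
Σ terms (k=0..4): 1.00000 + 5.52000 + 15.23520 + 28.03277 + 38.68522 = 88.473188
B = 38.685220/88.473188 = 0.437254

Final: 0.437254


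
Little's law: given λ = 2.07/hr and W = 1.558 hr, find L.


L = λW = 2.07·1.558 = 3.2251

Final: 3.2251


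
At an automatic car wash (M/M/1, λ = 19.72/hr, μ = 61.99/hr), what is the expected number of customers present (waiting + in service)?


ρ = λ/μ = 19.72/61.99 = 0.3181
L = ρ/(1−ρ) = 0.3181/(1 − 0.3181) = 0.3181/0.6819 = 0.4665

Final: 0.4665


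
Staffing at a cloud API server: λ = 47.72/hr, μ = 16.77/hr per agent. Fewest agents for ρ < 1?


Stability requires cμ > λ ⇔ c > λ/μ.
λ/μ = 47.72/16.77 = 2.8456
Minimum integer c = ⌊2.8456⌋ + 1 = 3
Check: 3·16.77 = 50.31 > 47.72, while 2·16.77 = 33.54 ≤ 47.72

Final: 3 servers


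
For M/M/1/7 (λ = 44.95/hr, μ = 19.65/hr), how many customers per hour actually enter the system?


ρ = 2.2875; P_K = (1−ρ)ρ^7/(1−ρ^8) = 0.563599
λ_eff = λ(1 − P_K) = 44.95·(1 − 0.563599) = 44.95·0.436401 = 19.6162 /hr

Final: 19.6162 /hr


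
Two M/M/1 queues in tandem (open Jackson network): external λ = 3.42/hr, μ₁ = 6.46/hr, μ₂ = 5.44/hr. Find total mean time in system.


Each node sees arrival rate λ = 3.42/hr (tandem ⇒ throughput preserved).
W₁ = 1/(μ₁−λ) = 1/(6.46−3.42) = 0.32895 hr
W₂ = 1/(μ₂−λ) = 1/(5.44−3.42) = 0.49505 hr
W_total = W₁ + W₂ = 0.32895 + 0.49505 = 0.82400 hr

Final: 0.82400 hr


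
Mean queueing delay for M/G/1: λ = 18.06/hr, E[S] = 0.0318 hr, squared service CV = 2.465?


ρ = λ·E[S] = 18.06·0.0318 = 0.5743
E[S²] = E[S]²(1+C_s²) = 0.0318²·(1+2.465) = 0.003504
Wq = λ·E[S²]/(2(1−ρ)) = 18.06·0.003504/(2·0.4257) = 0.07433 hr

Final: 0.07433 hr


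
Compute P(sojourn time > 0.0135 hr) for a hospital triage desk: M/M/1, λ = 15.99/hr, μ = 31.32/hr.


W ~ Exponential(μ−λ) for M/M/1.
μ − λ = 31.32 − 15.99 = 15.3300
P(W > t) = e^{−(μ−λ)t} = e^{−0.2070} = 0.813056

Final: 0.813056


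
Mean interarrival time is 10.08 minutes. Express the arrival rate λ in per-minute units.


λ = 1/(interarrival time) in consistent units.
1 minute = 1 min, so λ = 1/10.08 = 0.09921 per minute

Final: 0.09921 /min


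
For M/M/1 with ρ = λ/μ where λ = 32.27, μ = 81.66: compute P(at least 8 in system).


ρ = 32.27/81.66 = 0.3952
P(N ≥ n) = ρ^n = 0.3952^8 = 0.0005947

Final: 0.0005947


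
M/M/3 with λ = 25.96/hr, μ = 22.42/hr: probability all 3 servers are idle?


a = λ/μ = 25.96/22.42 = 1.1579; ρ = a/c = 0.3860
Σ_{k=0}^{2} a^k/k! (terms k=0..2) = 1.00000 + 1.15789 + 0.67036 = 2.82825
Tail: a^3/(3!(1−ρ)) = 1.55241/(6·0.6140) = 0.42137
P₀ = 1/(2.82825 + 0.42137) = 1/3.24962 = 0.307728

Final: 0.307728


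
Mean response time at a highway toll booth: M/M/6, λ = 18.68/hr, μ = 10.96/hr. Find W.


a = 1.7044; ρ = 0.2841; P₀ = 0.181784
Lq = P₀·a^c·ρ/(c!(1−ρ)²) = 0.003430
Wq = Lq/λ = 0.003430/18.68 = 0.0001836 hr
W = Wq + 1/μ = 0.0001836 + 0.09124 = 0.09142 hr

Final: 0.09142 hr


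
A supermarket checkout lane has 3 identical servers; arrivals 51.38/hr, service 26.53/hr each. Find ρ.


ρ = λ/(cμ) = 51.38/(3·26.53) = 51.38/79.59 = 0.6456

Final: 0.6456


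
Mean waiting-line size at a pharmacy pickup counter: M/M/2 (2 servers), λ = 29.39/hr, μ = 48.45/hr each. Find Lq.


a = λ/μ = 0.6066; ρ = a/2 = 0.3033
P₀ = 0.534563
Lq = P₀·a^c·ρ / (c!·(1−ρ)²) = 0.534563·0.36797·0.3033/(2·0.48539)
= 0.06146

Final: 0.06146


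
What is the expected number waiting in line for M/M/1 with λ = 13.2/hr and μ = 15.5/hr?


ρ = 13.2/15.5 = 0.8516
Lq = ρ²/(1−ρ) = 0.7252/0.1484 = 4.8875

Final: 4.8875


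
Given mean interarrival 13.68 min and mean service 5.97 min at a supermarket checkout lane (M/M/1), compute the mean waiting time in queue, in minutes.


λ = 60/13.68 = 4.3860 /hr
μ = 60/5.97 = 10.0503 /hr
ρ = λ/μ = 4.3860/10.0503 = 0.4364
Wq = ρ/(μ−λ) = 0.4364/(10.0503−4.3860) = 0.07704 hr
In minutes: 0.07704·60 = 4.623 min

Final: 4.623 min


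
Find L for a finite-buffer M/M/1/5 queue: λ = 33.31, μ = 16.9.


ρ = 33.31/16.9 = 1.9710
L = ρ[1 − (K+1)ρ^K + Kρ^(K+1)] / [(1−ρ)(1−ρ^(K+1))]
Numerator: 1.9710·(1 − 6·29.746758 + 5·58.631036) = 227.995385
Denominator: (-0.9710)·(-57.631036) = 55.960077
L = 227.995385/55.960077 = 4.0743

Final: 4.0743


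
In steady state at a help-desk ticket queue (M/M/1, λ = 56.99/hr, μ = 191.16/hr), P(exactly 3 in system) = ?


ρ = 56.99/191.16 = 0.2981
P_n = (1−ρ)·ρ^n = (1 − 0.2981)·0.2981^3 = 0.7019·0.026498 = 0.018598

Final: 0.018598


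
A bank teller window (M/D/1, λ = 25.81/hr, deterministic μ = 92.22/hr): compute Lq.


ρ = 25.81/92.22 = 0.2799
M/D/1: Lq = ρ²/(2(1−ρ)) = 0.07833/(2·0.7201) = 0.05439

Final: 0.05439


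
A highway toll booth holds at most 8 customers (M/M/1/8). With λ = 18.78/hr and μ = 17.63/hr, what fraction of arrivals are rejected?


ρ = λ/μ = 18.78/17.63 = 1.0652
P_K = (1−ρ)ρ^K/(1−ρ^(K+1)) = (-0.06523·1.657854)/(1 − 1.765995)
= -0.108141/-0.765995 = 0.141178

Final: 0.141178


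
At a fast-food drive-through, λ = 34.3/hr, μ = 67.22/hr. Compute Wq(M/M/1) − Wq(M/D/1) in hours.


ρ = 34.3/67.22 = 0.5103
Wq(M/M/1) = ρ/(μ−λ) = 0.5103/32.92 = 0.01550 hr
Wq(M/D/1) = ρ/(2(μ−λ)) = 0.007750 hr
Savings = 0.01550 − 0.007750 = 0.007750 hr

Final: 0.007750 hr


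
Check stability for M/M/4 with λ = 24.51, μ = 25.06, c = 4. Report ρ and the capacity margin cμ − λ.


Total capacity cμ = 4·25.06 = 100.24/hr
ρ = λ/(cμ) = 24.51/100.24 = 0.2445
Stable ⇔ ρ < 1: YES
Spare capacity = cμ − λ = 100.24 − 24.51 = 75.73/hr

Final: ρ = 0.2445; stable; margin = 75.73/hr


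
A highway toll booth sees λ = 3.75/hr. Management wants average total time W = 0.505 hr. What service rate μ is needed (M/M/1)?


W = 1/(μ−λ) ⇒ μ − λ = 1/W = 1/0.505 = 1.9802
μ = λ + 1/W = 3.75 + 1.9802 = 5.7302 per hr

Final: 5.7302 /hr


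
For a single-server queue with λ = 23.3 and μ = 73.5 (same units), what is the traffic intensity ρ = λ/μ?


ρ = λ/μ = 23.3/73.5 = 0.3170

Final: 0.3170


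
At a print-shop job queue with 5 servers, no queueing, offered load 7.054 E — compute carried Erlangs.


B(5,7.054) = 0.427893 (Erlang-B)
Carried load = a(1 − B) = 7.054·(1 − 0.427893) = 7.054·0.572107 = 4.0356 E

Final: 4.0356 Erlangs


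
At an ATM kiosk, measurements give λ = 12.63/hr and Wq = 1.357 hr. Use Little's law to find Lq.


Lq = λWq = 12.63·1.357 = 17.1389

Final: 17.1389


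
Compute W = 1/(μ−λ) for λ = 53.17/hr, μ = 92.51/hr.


W = 1/(μ−λ) = 1/(92.51 − 53.17) = 1/39.34 = 0.02542 hr

Final: 0.02542 hr


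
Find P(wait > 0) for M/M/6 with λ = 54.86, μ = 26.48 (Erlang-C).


a = λ/μ = 2.0718; ρ = a/6 = 0.3453
P₀ = 0.125734 (from M/M/c formula)
C(c,a) = [a^c/(c!(1−ρ))]·P₀ = [79.07277/(720·0.6547)]·0.125734
= 0.16774·0.125734 = 0.021091

Final: 0.021091


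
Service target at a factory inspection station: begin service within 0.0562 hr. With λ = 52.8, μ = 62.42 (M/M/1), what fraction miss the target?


ρ = 52.8/62.42 = 0.8459
P(Wq > t) = ρ·e^{−(μ−λ)t} = 0.8459·e^{−0.5406}
= 0.8459·0.582373 = 0.492619

Final: 0.492619


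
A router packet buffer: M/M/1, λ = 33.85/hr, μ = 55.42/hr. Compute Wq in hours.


ρ = 33.85/55.42 = 0.6108
Wq = ρ/(μ−λ) = 0.6108/(55.42 − 33.85) = 0.6108/21.57 = 0.02832 hr

Final: 0.02832 hr


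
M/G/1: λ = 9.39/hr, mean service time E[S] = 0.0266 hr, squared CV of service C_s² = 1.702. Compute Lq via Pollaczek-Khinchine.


ρ = λ·E[S] = 9.39·0.0266 = 0.2498
Lq = ρ²(1+C_s²)/(2(1−ρ)) = 0.06239·(1+1.702)/(2·0.7502)
= 0.06239·2.7020/1.5005 = 0.11235

Final: 0.11235


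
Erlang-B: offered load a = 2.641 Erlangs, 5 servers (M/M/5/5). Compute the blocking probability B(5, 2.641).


B(c,a) = (a^c/c!) / Σ_{k=0}^{c} a^k/k!
a^5/5! = 1.070683
Σ terms (k=0..5): 1.00000 + 2.64100 + 3.48744 + 3.07011 + 2.02704 + 1.07068 = 13.296273
B = 1.070683/13.296273 = 0.080525

Final: 0.080525


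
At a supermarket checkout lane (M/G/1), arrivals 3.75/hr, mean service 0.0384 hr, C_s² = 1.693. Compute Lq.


ρ = λ·E[S] = 3.75·0.0384 = 0.1440
Lq = ρ²(1+C_s²)/(2(1−ρ)) = 0.02074·(1+1.693)/(2·0.8560)
= 0.02074·2.6930/1.7120 = 0.03262

Final: 0.03262


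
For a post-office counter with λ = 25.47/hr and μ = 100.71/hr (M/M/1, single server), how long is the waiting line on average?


ρ = 25.47/100.71 = 0.2529
Lq = ρ²/(1−ρ) = 0.06396/0.7471 = 0.08561

Final: 0.08561


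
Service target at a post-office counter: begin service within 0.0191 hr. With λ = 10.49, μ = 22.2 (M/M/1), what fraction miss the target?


ρ = 10.49/22.2 = 0.4725
P(Wq > t) = ρ·e^{−(μ−λ)t} = 0.4725·e^{−0.2237}
= 0.4725·0.799586 = 0.377822

Final: 0.377822


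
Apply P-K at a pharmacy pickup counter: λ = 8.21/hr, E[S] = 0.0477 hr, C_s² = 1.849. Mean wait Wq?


ρ = λ·E[S] = 8.21·0.0477 = 0.3916
E[S²] = E[S]²(1+C_s²) = 0.0477²·(1+1.849) = 0.006482
Wq = λ·E[S²]/(2(1−ρ)) = 8.21·0.006482/(2·0.6084) = 0.04374 hr

Final: 0.04374 hr


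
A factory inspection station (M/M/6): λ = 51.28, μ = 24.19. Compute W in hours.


a = 2.1199; ρ = 0.3533; P₀ = 0.119793
Lq = P₀·a^c·ρ/(c!(1−ρ)²) = 0.01276
Wq = Lq/λ = 0.01276/51.28 = 0.0002488 hr
W = Wq + 1/μ = 0.0002488 + 0.04134 = 0.04159 hr

Final: 0.04159 hr


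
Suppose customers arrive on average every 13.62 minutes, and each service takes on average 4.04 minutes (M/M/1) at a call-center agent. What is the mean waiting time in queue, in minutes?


λ = 60/13.62 = 4.4053 /hr
μ = 60/4.04 = 14.8515 /hr
ρ = λ/μ = 4.4053/14.8515 = 0.2966
Wq = ρ/(μ−λ) = 0.2966/(14.8515−4.4053) = 0.02840 hr
In minutes: 0.02840·60 = 1.704 min

Final: 1.704 min


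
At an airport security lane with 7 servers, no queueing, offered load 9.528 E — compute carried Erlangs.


B(7,9.528) = 0.387363 (Erlang-B)
Carried load = a(1 − B) = 9.528·(1 − 0.387363) = 9.528·0.612637 = 5.8372 E

Final: 5.8372 Erlangs


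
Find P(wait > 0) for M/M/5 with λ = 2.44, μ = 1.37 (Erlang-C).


a = λ/μ = 1.7810; ρ = a/5 = 0.3562
P₀ = 0.167790 (from M/M/c formula)
C(c,a) = [a^c/(c!(1−ρ))]·P₀ = [17.92034/(120·0.6438)]·0.167790
= 0.23196·0.167790 = 0.038921

Final: 0.038921


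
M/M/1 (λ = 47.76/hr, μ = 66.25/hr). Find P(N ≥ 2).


ρ = 47.76/66.25 = 0.7209
P(N ≥ n) = ρ^n = 0.7209^2 = 0.519705

Final: 0.519705


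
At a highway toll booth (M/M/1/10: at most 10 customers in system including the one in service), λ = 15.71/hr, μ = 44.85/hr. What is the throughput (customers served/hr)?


ρ = 0.3503; P_K = (1−ρ)ρ^10/(1−ρ^11) = 0.00001807
λ_eff = λ(1 − P_K) = 15.71·(1 − 0.00001807) = 15.71·0.999982 = 15.7097 /hr

Final: 15.7097 /hr


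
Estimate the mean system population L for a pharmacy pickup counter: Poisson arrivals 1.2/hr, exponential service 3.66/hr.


ρ = λ/μ = 1.2/3.66 = 0.3279
L = ρ/(1−ρ) = 0.3279/(1 − 0.3279) = 0.3279/0.6721 = 0.4878

Final: 0.4878


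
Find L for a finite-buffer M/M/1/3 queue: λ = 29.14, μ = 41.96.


ρ = 29.14/41.96 = 0.6945
L = ρ[1 − (K+1)ρ^K + Kρ^(K+1)] / [(1−ρ)(1−ρ^(K+1))]
Numerator: 0.6945·(1 − 4·0.334936 + 3·0.232604) = 0.248666
Denominator: (0.3055)·(0.767396) = 0.234462
L = 0.248666/0.234462 = 1.0606

Final: 1.0606


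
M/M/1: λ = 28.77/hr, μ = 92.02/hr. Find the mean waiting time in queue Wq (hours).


ρ = 28.77/92.02 = 0.3126
Wq = ρ/(μ−λ) = 0.3126/(92.02 − 28.77) = 0.3126/63.25 = 0.004943 hr

Final: 0.004943 hr


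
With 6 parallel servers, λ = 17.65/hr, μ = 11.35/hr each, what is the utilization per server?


ρ = λ/(cμ) = 17.65/(6·11.35) = 17.65/68.10 = 0.2592

Final: 0.2592


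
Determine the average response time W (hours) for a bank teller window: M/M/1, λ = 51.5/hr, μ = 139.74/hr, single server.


W = 1/(μ−λ) = 1/(139.74 − 51.5) = 1/88.24 = 0.01133 hr

Final: 0.01133 hr


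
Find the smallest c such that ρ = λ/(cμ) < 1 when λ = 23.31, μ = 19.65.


Stability requires cμ > λ ⇔ c > λ/μ.
λ/μ = 23.31/19.65 = 1.1863
Minimum integer c = ⌊1.1863⌋ + 1 = 2
Check: 2·19.65 = 39.30 > 23.31, while 1·19.65 = 19.65 ≤ 23.31

Final: 2 servers


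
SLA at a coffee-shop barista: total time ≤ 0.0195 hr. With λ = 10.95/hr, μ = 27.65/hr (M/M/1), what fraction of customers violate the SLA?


W ~ Exponential(μ−λ) for M/M/1.
μ − λ = 27.65 − 10.95 = 16.7000
P(W > t) = e^{−(μ−λ)t} = e^{−0.3256} = 0.722058

Final: 0.722058


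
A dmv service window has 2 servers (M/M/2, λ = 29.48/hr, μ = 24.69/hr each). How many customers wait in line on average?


a = λ/μ = 1.1940; ρ = a/2 = 0.5970
P₀ = 0.252346
Lq = P₀·a^c·ρ / (c!·(1−ρ)²) = 0.252346·1.42565·0.5970/(2·0.16241)
= 0.66123

Final: 0.66123


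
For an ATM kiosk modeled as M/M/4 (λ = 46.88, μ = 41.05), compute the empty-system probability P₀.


a = λ/μ = 46.88/41.05 = 1.1420; ρ = a/c = 0.2855
Σ_{k=0}^{3} a^k/k! (terms k=0..3) = 1.00000 + 1.14202 + 0.65211 + 0.24824 = 3.04237
Tail: a^4/(4!(1−ρ)) = 1.70097/(24·0.7145) = 0.09919
P₀ = 1/(3.04237 + 0.09919) = 1/3.14156 = 0.318313

Final: 0.318313


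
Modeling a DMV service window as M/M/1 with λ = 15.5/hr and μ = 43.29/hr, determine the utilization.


ρ = λ/μ = 15.5/43.29 = 0.3581

Final: 0.3581


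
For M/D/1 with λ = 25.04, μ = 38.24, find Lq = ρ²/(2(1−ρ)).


ρ = 25.04/38.24 = 0.6548
M/D/1: Lq = ρ²/(2(1−ρ)) = 0.4288/(2·0.3452) = 0.62108

Final: 0.62108


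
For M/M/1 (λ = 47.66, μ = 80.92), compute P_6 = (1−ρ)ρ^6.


ρ = 47.66/80.92 = 0.5890
P_n = (1−ρ)·ρ^n = (1 − 0.5890)·0.5890^6 = 0.4110·0.041744 = 0.017158

Final: 0.017158


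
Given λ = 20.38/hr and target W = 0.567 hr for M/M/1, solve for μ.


W = 1/(μ−λ) ⇒ μ − λ = 1/W = 1/0.567 = 1.7637
μ = λ + 1/W = 20.38 + 1.7637 = 22.1437 per hr

Final: 22.1437 /hr


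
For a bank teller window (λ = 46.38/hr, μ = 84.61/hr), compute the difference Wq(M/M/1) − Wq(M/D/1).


ρ = 46.38/84.61 = 0.5482
Wq(M/M/1) = ρ/(μ−λ) = 0.5482/38.23 = 0.01434 hr
Wq(M/D/1) = ρ/(2(μ−λ)) = 0.007169 hr
Savings = 0.01434 − 0.007169 = 0.007169 hr

Final: 0.007169 hr


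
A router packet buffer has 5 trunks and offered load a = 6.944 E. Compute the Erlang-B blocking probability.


B(c,a) = (a^c/c!) / Σ_{k=0}^{c} a^k/k!
a^5/5! = 134.544923
Σ terms (k=0..5): 1.00000 + 6.94400 + 24.10957 + 55.80561 + 96.87854 + 134.54492 = 319.282649
B = 134.544923/319.282649 = 0.421398

Final: 0.421398


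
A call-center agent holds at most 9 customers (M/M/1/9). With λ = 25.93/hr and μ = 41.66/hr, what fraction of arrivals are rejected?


ρ = λ/μ = 25.93/41.66 = 0.6224
P_K = (1−ρ)ρ^K/(1−ρ^(K+1)) = (0.3776·0.014020)/(1 − 0.008726)
= 0.005294/0.991274 = 0.005340

Final: 0.005340


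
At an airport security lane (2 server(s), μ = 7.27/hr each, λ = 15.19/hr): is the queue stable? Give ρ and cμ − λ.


Total capacity cμ = 2·7.27 = 14.54/hr
ρ = λ/(cμ) = 15.19/14.54 = 1.0447
Stable ⇔ ρ < 1: NO
Spare capacity = cμ − λ = 14.54 − 15.19 = -0.65/hr

Final: ρ = 1.0447; unstable; margin = -0.65/hr


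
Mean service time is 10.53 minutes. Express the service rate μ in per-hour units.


μ = 1/(service time) in consistent units.
1 hour = 60 min, so μ = 60/10.53 = 5.6980 per hour

Final: 5.6980 /hr


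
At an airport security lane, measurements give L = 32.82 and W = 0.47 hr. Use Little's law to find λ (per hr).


λ = L/W = 32.82/0.47 = 69.8298 /hr

Final: 69.8298 /hr


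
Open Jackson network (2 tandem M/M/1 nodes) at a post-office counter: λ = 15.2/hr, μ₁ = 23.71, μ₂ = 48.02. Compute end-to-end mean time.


Each node sees arrival rate λ = 15.2/hr (tandem ⇒ throughput preserved).
W₁ = 1/(μ₁−λ) = 1/(23.71−15.2) = 0.11751 hr
W₂ = 1/(μ₂−λ) = 1/(48.02−15.2) = 0.03047 hr
W_total = W₁ + W₂ = 0.11751 + 0.03047 = 0.14798 hr

Final: 0.14798 hr


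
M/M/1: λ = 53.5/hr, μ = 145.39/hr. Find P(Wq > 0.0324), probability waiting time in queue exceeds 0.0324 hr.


ρ = 53.5/145.39 = 0.3680
P(Wq > t) = ρ·e^{−(μ−λ)t} = 0.3680·e^{−2.9772}
= 0.3680·0.050933 = 0.018742

Final: 0.018742


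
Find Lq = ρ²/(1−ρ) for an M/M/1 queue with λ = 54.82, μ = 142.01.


ρ = 54.82/142.01 = 0.3860
Lq = ρ²/(1−ρ) = 0.1490/0.6140 = 0.2427

Final: 0.2427


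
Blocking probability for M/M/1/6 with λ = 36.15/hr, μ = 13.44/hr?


ρ = λ/μ = 36.15/13.44 = 2.6897
P_K = (1−ρ)ρ^K/(1−ρ^(K+1)) = (-1.6897·378.664156)/(1 − 1018.505153)
= -639.840996/-1017.505153 = 0.628833

Final: 0.628833


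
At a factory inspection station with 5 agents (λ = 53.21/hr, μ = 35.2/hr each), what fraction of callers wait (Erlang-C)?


a = λ/μ = 1.5116; ρ = a/5 = 0.3023
P₀ = 0.220180 (from M/M/c formula)
C(c,a) = [a^c/(c!(1−ρ))]·P₀ = [7.89320/(120·0.6977)]·0.220180
= 0.09428·0.220180 = 0.020759

Final: 0.020759


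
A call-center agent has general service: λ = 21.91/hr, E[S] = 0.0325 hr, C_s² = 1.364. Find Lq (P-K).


ρ = λ·E[S] = 21.91·0.0325 = 0.7121
Lq = ρ²(1+C_s²)/(2(1−ρ)) = 0.5071·(1+1.364)/(2·0.2879)
= 0.5071·2.3640/0.5758 = 2.08156

Final: 2.08156


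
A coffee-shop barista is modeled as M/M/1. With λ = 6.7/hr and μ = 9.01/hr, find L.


ρ = λ/μ = 6.7/9.01 = 0.7436
L = ρ/(1−ρ) = 0.7436/(1 − 0.7436) = 0.7436/0.2564 = 2.9004

Final: 2.9004
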